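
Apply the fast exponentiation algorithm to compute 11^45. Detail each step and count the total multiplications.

Computing 11^45 by squaring (build up from 11^1; each line after the first costs one multiplication):

11^1 = 11
11^2 = (11^1)^2 = 11^2 = 121
11^4 = (11^2)^2 = 121^2 = 14641
11^5 = 11 * 11^4 = 11 * 14641 = 161051
11^10 = (11^5)^2 = 161051^2 = 25937424601
11^11 = 11 * 11^10 = 11 * 25937424601 = 285311670611
11^22 = (11^11)^2 = 285311670611^2 = 81402749386839761113321
11^44 = (11^22)^2 = 81402749386839761113321^2 = 6626407607736641103900260617069258125403649041
11^45 = 11 * 11^44 = 11 * 6626407607736641103900260617069258125403649041 = 72890483685103052142902866787761839379440139451

Result: 72890483685103052142902866787761839379440139451
Multiplications needed: 8 (8 lines after 11^1)

11^45 = 72890483685103052142902866787761839379440139451. Using exponentiation by squaring, this requires 8 multiplications. The key idea: if the exponent is even, square the half-power; if odd, multiply by the base once.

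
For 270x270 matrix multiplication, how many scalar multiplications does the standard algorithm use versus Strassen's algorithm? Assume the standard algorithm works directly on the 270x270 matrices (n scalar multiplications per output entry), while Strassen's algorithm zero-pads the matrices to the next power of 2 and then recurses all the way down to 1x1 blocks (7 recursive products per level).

Matrix multiplication for 270x270 matrices:

Strassen's algorithm requires power-of-2 dimensions. Pad 270x270 to 512x512 (next power of 2).

Standard algorithm: 270^3 = 19683000 multiplications
Strassen's algorithm: 7^(log2(512)) = 7^9 = 40353607 multiplications
Difference: 19683000 - 40353607 = -20670607 (Strassen uses MORE here due to padding overhead — for small or just-over-power-of-2 n, padding can outweigh the per-level savings)

Standard: 19683000 multiplications (270^3). Strassen: 40353607 multiplications (7^9, after padding to 512x512). Strassen reduces 8 recursive multiplications to 7 at each level.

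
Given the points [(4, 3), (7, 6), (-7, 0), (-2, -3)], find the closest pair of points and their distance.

Computing all pairwise distances among 4 points:

d((4, 3), (7, 6)) = 4.2426 <-- minimum
d((4, 3), (-7, 0)) = 11.4018
d((4, 3), (-2, -3)) = 8.4853
d((7, 6), (-7, 0)) = 15.2315
d((7, 6), (-2, -3)) = 12.7279
d((-7, 0), (-2, -3)) = 5.831

Closest pair: (4, 3) and (7, 6) with distance 4.2426

The closest pair is (4, 3) and (7, 6) with Euclidean distance 4.2426. For 4 points, brute-force pairwise comparison is shown above. For large n, the divide-and-conquer algorithm (sort by x, recurse on halves, check the dividing strip) achieves O(n log n).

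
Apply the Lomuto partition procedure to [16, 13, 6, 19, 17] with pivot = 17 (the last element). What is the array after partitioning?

Lomuto partition with pivot = 17:

Initial array: [16, 13, 6, 19, 17]

arr[0]=16 <= 17: swap with position 0, array becomes [16, 13, 6, 19, 17]
arr[1]=13 <= 17: swap with position 1, array becomes [16, 13, 6, 19, 17]
arr[2]=6 <= 17: swap with position 2, array becomes [16, 13, 6, 19, 17]
arr[3]=19 > 17: no swap

Place pivot at position 3: [16, 13, 6, 17, 19]
Pivot position: 3

After partitioning with pivot 17, the array becomes [16, 13, 6, 17, 19]. The pivot is placed at index 3. All elements to the left of the pivot are <= 17, and all elements to the right are > 17.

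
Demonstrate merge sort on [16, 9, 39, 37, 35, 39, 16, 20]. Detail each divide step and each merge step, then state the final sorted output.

Merge sort trace:

Split: [16, 9, 39, 37, 35, 39, 16, 20] -> [16, 9, 39, 37] and [35, 39, 16, 20]
  Split: [16, 9, 39, 37] -> [16, 9] and [39, 37]
    Split: [16, 9] -> [16] and [9]
    Merge: [16] + [9] -> [9, 16]
    Split: [39, 37] -> [39] and [37]
    Merge: [39] + [37] -> [37, 39]
  Merge: [9, 16] + [37, 39] -> [9, 16, 37, 39]
  Split: [35, 39, 16, 20] -> [35, 39] and [16, 20]
    Split: [35, 39] -> [35] and [39]
    Merge: [35] + [39] -> [35, 39]
    Split: [16, 20] -> [16] and [20]
    Merge: [16] + [20] -> [16, 20]
  Merge: [35, 39] + [16, 20] -> [16, 20, 35, 39]
Merge: [9, 16, 37, 39] + [16, 20, 35, 39] -> [9, 16, 16, 20, 35, 37, 39, 39]

Final sorted array: [9, 16, 16, 20, 35, 37, 39, 39]

The merge sort proceeds by recursively splitting the array and merging sorted halves.
After all merges, the sorted array is [9, 16, 16, 20, 35, 37, 39, 39].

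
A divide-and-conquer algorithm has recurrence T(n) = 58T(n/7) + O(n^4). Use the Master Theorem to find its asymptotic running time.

Master Theorem for T(n) = 58T(n/7) + O(n^4):

a = 58, b = 7, c = 4
log_b(a) = log_7(58) = 2.0867

Case 3: c = 4 > log_7(58) = 2.0867
T(n) = O(n^4) = O(n^4)

For T(n) = 58T(n/7) + O(n^4): log_7(58) = 2.0867. This is Case 3 of the Master Theorem (c > log_b(a), work dominated by root), giving O(n^4).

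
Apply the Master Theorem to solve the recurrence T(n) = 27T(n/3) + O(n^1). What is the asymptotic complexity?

Master Theorem for T(n) = 27T(n/3) + O(n^1):

a = 27, b = 3, c = 1
log_b(a) = log_3(27) = 3.0000

Case 1: c = 1 < log_3(27) = 3.0000
T(n) = O(n^(log_3 27)) = O(n^3)

For T(n) = 27T(n/3) + O(n^1): log_3(27) = 3.0000. This is Case 1 of the Master Theorem (c < log_b(a), work dominated by leaves), giving O(n^3).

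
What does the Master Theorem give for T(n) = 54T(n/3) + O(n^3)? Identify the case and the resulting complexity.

Master Theorem for T(n) = 54T(n/3) + O(n^3):

a = 54, b = 3, c = 3
log_b(a) = log_3(54) = 3.6309

Case 1: c = 3 < log_3(54) = 3.6309
T(n) = O(n^(log_3 54))

For T(n) = 54T(n/3) + O(n^3): log_3(54) = 3.6309. This is Case 1 of the Master Theorem (c < log_b(a), work dominated by leaves), giving O(n^(log_3 54)).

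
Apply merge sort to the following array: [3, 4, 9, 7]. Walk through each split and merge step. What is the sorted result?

Merge sort trace:

Split: [3, 4, 9, 7] -> [3, 4] and [9, 7]
  Split: [3, 4] -> [3] and [4]
  Merge: [3] + [4] -> [3, 4]
  Split: [9, 7] -> [9] and [7]
  Merge: [9] + [7] -> [7, 9]
Merge: [3, 4] + [7, 9] -> [3, 4, 7, 9]

Final sorted array: [3, 4, 7, 9]

The merge sort proceeds by recursively splitting the array and merging sorted halves.
After all merges, the sorted array is [3, 4, 7, 9].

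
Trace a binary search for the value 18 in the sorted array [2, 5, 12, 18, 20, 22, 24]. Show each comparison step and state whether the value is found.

Binary search for 18 in [2, 5, 12, 18, 20, 22, 24]:

lo=0, hi=6, mid=3, arr[mid]=18 -> Found target at index 3!

Binary search finds 18 at index 3 after 1 comparisons. The search repeatedly halves the search space by comparing with the middle element.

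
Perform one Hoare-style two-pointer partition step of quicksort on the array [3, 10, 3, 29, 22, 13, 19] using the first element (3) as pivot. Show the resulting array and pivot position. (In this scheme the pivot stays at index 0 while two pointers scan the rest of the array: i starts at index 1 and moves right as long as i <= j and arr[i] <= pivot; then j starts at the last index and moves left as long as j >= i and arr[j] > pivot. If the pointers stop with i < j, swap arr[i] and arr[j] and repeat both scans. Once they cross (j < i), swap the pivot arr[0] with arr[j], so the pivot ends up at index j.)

Hoare-style two-pointer partition with pivot = 3:

Initial array: [3, 10, 3, 29, 22, 13, 19]

Pointers start at i = 1, j = 6.
i stops at index 1 (arr[1]=10 > 3), j stops at index 2 (arr[2]=3 <= 3): swap arr[1] and arr[2], array becomes [3, 3, 10, 29, 22, 13, 19]
i ends at 2, j ends at 1: the pointers have crossed (j < i), so scanning stops.

Swap pivot arr[0] with arr[1] to place pivot at position 1: [3, 3, 10, 29, 22, 13, 19]
Pivot position: 1

After partitioning with pivot 3, the array becomes [3, 3, 10, 29, 22, 13, 19]. The pivot is placed at index 1. All elements to the left of the pivot are <= 3, and all elements to the right are > 3.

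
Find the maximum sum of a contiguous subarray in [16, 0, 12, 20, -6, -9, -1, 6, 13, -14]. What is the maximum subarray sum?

Using Kadane's algorithm on [16, 0, 12, 20, -6, -9, -1, 6, 13, -14]:

Scanning through the array:
Position 1 (value 0): max_ending_here = 16, max_so_far = 16
Position 2 (value 12): max_ending_here = 28, max_so_far = 28
Position 3 (value 20): max_ending_here = 48, max_so_far = 48
Position 4 (value -6): max_ending_here = 42, max_so_far = 48
Position 5 (value -9): max_ending_here = 33, max_so_far = 48
Position 6 (value -1): max_ending_here = 32, max_so_far = 48
Position 7 (value 6): max_ending_here = 38, max_so_far = 48
Position 8 (value 13): max_ending_here = 51, max_so_far = 51
Position 9 (value -14): max_ending_here = 37, max_so_far = 51

Maximum subarray: [16, 0, 12, 20, -6, -9, -1, 6, 13]
Maximum sum: 51

The maximum subarray is [16, 0, 12, 20, -6, -9, -1, 6, 13] with sum 51. This subarray runs from index 0 to index 8.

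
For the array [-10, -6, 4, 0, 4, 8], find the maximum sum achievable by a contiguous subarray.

Using Kadane's algorithm on [-10, -6, 4, 0, 4, 8]:

Scanning through the array:
Position 1 (value -6): max_ending_here = -6, max_so_far = -6
Position 2 (value 4): max_ending_here = 4, max_so_far = 4
Position 3 (value 0): max_ending_here = 4, max_so_far = 4
Position 4 (value 4): max_ending_here = 8, max_so_far = 8
Position 5 (value 8): max_ending_here = 16, max_so_far = 16

Maximum subarray: [4, 0, 4, 8]
Maximum sum: 16

The maximum subarray is [4, 0, 4, 8] with sum 16. This subarray runs from index 2 to index 5.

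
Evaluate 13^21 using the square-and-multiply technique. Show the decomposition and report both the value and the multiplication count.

Computing 13^21 by squaring (build up from 13^1; each line after the first costs one multiplication):

13^1 = 13
13^2 = (13^1)^2 = 13^2 = 169
13^4 = (13^2)^2 = 169^2 = 28561
13^5 = 13 * 13^4 = 13 * 28561 = 371293
13^10 = (13^5)^2 = 371293^2 = 137858491849
13^20 = (13^10)^2 = 137858491849^2 = 19004963774880799438801
13^21 = 13 * 13^20 = 13 * 19004963774880799438801 = 247064529073450392704413

Result: 247064529073450392704413
Multiplications needed: 6 (6 lines after 13^1)

13^21 = 247064529073450392704413. Using exponentiation by squaring, this requires 6 multiplications. The key idea: if the exponent is even, square the half-power; if odd, multiply by the base once.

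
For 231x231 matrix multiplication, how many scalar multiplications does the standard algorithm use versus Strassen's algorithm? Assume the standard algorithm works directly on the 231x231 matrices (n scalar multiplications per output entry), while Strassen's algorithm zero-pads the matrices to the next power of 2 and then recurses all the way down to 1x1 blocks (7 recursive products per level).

Matrix multiplication for 231x231 matrices:

Strassen's algorithm requires power-of-2 dimensions. Pad 231x231 to 256x256 (next power of 2).

Standard algorithm: 231^3 = 12326391 multiplications
Strassen's algorithm: 7^(log2(256)) = 7^8 = 5764801 multiplications
Savings: 12326391 - 5764801 = 6561590 multiplications

Standard: 12326391 multiplications (231^3). Strassen: 5764801 multiplications (7^8, after padding to 256x256). Strassen reduces 8 recursive multiplications to 7 at each level.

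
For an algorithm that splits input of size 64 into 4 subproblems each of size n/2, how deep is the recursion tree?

For divide and conquer with division factor 2:

Problem sizes at each level:
Level 0: 64
Level 1: 32
Level 2: 16
Level 3: 8
Level 4: 4
Level 5: 2
Level 6: 1

The root is level 0 and the size-1 base case is level 6 (the tree spans levels 0 through 6, i.e. 7 levels counting the root), so the depth is the number of divisions: log_2(64) = 6

The recursion tree depth is log_2(64) = 6. At each level, the problem size is divided by 2, so it takes 6 divisions to reduce to a base case of size 1. The algorithm makes 4 recursive calls at each level.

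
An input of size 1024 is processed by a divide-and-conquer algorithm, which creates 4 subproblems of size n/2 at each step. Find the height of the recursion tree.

For divide and conquer with division factor 2:

Problem sizes at each level:
Level 0: 1024
Level 1: 512
Level 2: 256
Level 3: 128
Level 4: 64
Level 5: 32
Level 6: 16
Level 7: 8
Level 8: 4
Level 9: 2
Level 10: 1

The root is level 0 and the size-1 base case is level 10 (the tree spans levels 0 through 10, i.e. 11 levels counting the root), so the depth is the number of divisions: log_2(1024) = 10

The recursion tree depth is log_2(1024) = 10. At each level, the problem size is divided by 2, so it takes 10 divisions to reduce to a base case of size 1. The algorithm makes 4 recursive calls at each level.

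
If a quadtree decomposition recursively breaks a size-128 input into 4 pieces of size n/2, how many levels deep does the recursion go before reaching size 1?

For divide and conquer with division factor 2:

Problem sizes at each level:
Level 0: 128
Level 1: 64
Level 2: 32
Level 3: 16
Level 4: 8
Level 5: 4
Level 6: 2
Level 7: 1

The root is level 0 and the size-1 base case is level 7 (the tree spans levels 0 through 7, i.e. 8 levels counting the root), so the depth is the number of divisions: log_2(128) = 7

The recursion tree depth is log_2(128) = 7. At each level, the problem size is divided by 2, so it takes 7 divisions to reduce to a base case of size 1. The algorithm makes 4 recursive calls at each level.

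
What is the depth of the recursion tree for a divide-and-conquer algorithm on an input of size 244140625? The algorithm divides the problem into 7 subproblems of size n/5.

For divide and conquer with division factor 5:

Problem sizes at each level:
Level 0: 244140625
Level 1: 48828125
Level 2: 9765625
Level 3: 1953125
Level 4: 390625
Level 5: 78125
Level 6: 15625
Level 7: 3125
Level 8: 625
Level 9: 125
Level 10: 25
Level 11: 5
Level 12: 1

The root is level 0 and the size-1 base case is level 12 (the tree spans levels 0 through 12, i.e. 13 levels counting the root), so the depth is the number of divisions: log_5(244140625) = 12

The recursion tree depth is log_5(244140625) = 12. At each level, the problem size is divided by 5, so it takes 12 divisions to reduce to a base case of size 1. The algorithm makes 7 recursive calls at each level.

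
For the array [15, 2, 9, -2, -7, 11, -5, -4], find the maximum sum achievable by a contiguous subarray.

Using Kadane's algorithm on [15, 2, 9, -2, -7, 11, -5, -4]:

Scanning through the array:
Position 1 (value 2): max_ending_here = 17, max_so_far = 17
Position 2 (value 9): max_ending_here = 26, max_so_far = 26
Position 3 (value -2): max_ending_here = 24, max_so_far = 26
Position 4 (value -7): max_ending_here = 17, max_so_far = 26
Position 5 (value 11): max_ending_here = 28, max_so_far = 28
Position 6 (value -5): max_ending_here = 23, max_so_far = 28
Position 7 (value -4): max_ending_here = 19, max_so_far = 28

Maximum subarray: [15, 2, 9, -2, -7, 11]
Maximum sum: 28

The maximum subarray is [15, 2, 9, -2, -7, 11] with sum 28. This subarray runs from index 0 to index 5.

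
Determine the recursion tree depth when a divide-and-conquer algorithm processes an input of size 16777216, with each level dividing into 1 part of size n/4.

For divide and conquer with division factor 4:

Problem sizes at each level:
Level 0: 16777216
Level 1: 4194304
Level 2: 1048576
Level 3: 262144
Level 4: 65536
Level 5: 16384
Level 6: 4096
Level 7: 1024
Level 8: 256
Level 9: 64
Level 10: 16
Level 11: 4
Level 12: 1

The root is level 0 and the size-1 base case is level 12 (the tree spans levels 0 through 12, i.e. 13 levels counting the root), so the depth is the number of divisions: log_4(16777216) = 12

The recursion tree depth is log_4(16777216) = 12. At each level, the problem size is divided by 4, so it takes 12 divisions to reduce to a base case of size 1. The algorithm makes 1 recursive call at each level.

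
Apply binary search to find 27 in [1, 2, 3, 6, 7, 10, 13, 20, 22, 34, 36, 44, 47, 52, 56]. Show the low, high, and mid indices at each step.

Binary search for 27 in [1, 2, 3, 6, 7, 10, 13, 20, 22, 34, 36, 44, 47, 52, 56]:

lo=0, hi=14, mid=7, arr[mid]=20 -> 20 < 27, search right half
lo=8, hi=14, mid=11, arr[mid]=44 -> 44 > 27, search left half
lo=8, hi=10, mid=9, arr[mid]=34 -> 34 > 27, search left half
lo=8, hi=8, mid=8, arr[mid]=22 -> 22 < 27, search right half
lo=9 > hi=8, target 27 not found

Binary search determines that 27 is not in the array after 4 comparisons. The search space was exhausted without finding the target.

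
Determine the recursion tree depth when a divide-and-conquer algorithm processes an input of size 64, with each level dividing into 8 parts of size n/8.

For divide and conquer with division factor 8:

Problem sizes at each level:
Level 0: 64
Level 1: 8
Level 2: 1

The root is level 0 and the size-1 base case is level 2 (the tree spans levels 0 through 2, i.e. 3 levels counting the root), so the depth is the number of divisions: log_8(64) = 2

The recursion tree depth is log_8(64) = 2. At each level, the problem size is divided by 8, so it takes 2 divisions to reduce to a base case of size 1. The algorithm makes 8 recursive calls at each level.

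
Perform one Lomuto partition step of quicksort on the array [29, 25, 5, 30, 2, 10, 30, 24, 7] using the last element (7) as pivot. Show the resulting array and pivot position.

Lomuto partition with pivot = 7:

Initial array: [29, 25, 5, 30, 2, 10, 30, 24, 7]

arr[0]=29 > 7: no swap
arr[1]=25 > 7: no swap
arr[2]=5 <= 7: swap with position 0, array becomes [5, 25, 29, 30, 2, 10, 30, 24, 7]
arr[3]=30 > 7: no swap
arr[4]=2 <= 7: swap with position 1, array becomes [5, 2, 29, 30, 25, 10, 30, 24, 7]
arr[5]=10 > 7: no swap
arr[6]=30 > 7: no swap
arr[7]=24 > 7: no swap

Place pivot at position 2: [5, 2, 7, 30, 25, 10, 30, 24, 29]
Pivot position: 2

After partitioning with pivot 7, the array becomes [5, 2, 7, 30, 25, 10, 30, 24, 29]. The pivot is placed at index 2. All elements to the left of the pivot are <= 7, and all elements to the right are > 7.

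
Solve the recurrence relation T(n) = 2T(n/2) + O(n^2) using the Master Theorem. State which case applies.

Master Theorem for T(n) = 2T(n/2) + O(n^2):

a = 2, b = 2, c = 2
log_b(a) = log_2(2) = 1.0000

Case 3: c = 2 > log_2(2) = 1.0000
T(n) = O(n^2) = O(n^2)

For T(n) = 2T(n/2) + O(n^2): log_2(2) = 1.0000. This is Case 3 of the Master Theorem (c > log_b(a), work dominated by root), giving O(n^2).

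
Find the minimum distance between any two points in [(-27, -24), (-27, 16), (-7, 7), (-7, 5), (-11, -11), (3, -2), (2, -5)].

Computing all pairwise distances among 7 points:

d((-27, -24), (-27, 16)) = 40.0
d((-27, -24), (-7, 7)) = 36.8917
d((-27, -24), (-7, 5)) = 35.2278
d((-27, -24), (-11, -11)) = 20.6155
d((-27, -24), (3, -2)) = 37.2022
d((-27, -24), (2, -5)) = 34.6699
d((-27, 16), (-7, 7)) = 21.9317
d((-27, 16), (-7, 5)) = 22.8254
d((-27, 16), (-11, -11)) = 31.3847
d((-27, 16), (3, -2)) = 34.9857
d((-27, 16), (2, -5)) = 35.805
d((-7, 7), (-7, 5)) = 2.0 <-- minimum
d((-7, 7), (-11, -11)) = 18.4391
d((-7, 7), (3, -2)) = 13.4536
d((-7, 7), (2, -5)) = 15.0
d((-7, 5), (-11, -11)) = 16.4924
d((-7, 5), (3, -2)) = 12.2066
d((-7, 5), (2, -5)) = 13.4536
d((-11, -11), (3, -2)) = 16.6433
d((-11, -11), (2, -5)) = 14.3178
d((3, -2), (2, -5)) = 3.1623

Closest pair: (-7, 7) and (-7, 5) with distance 2.0

The closest pair is (-7, 7) and (-7, 5) with Euclidean distance 2.0. For 7 points, brute-force pairwise comparison is shown above. For large n, the divide-and-conquer algorithm (sort by x, recurse on halves, check the dividing strip) achieves O(n log n).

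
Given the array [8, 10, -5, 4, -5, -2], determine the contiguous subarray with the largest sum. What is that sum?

Using Kadane's algorithm on [8, 10, -5, 4, -5, -2]:

Scanning through the array:
Position 1 (value 10): max_ending_here = 18, max_so_far = 18
Position 2 (value -5): max_ending_here = 13, max_so_far = 18
Position 3 (value 4): max_ending_here = 17, max_so_far = 18
Position 4 (value -5): max_ending_here = 12, max_so_far = 18
Position 5 (value -2): max_ending_here = 10, max_so_far = 18

Maximum subarray: [8, 10]
Maximum sum: 18

The maximum subarray is [8, 10] with sum 18. This subarray runs from index 0 to index 1.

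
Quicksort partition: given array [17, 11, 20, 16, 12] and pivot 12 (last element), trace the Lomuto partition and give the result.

Lomuto partition with pivot = 12:

Initial array: [17, 11, 20, 16, 12]

arr[0]=17 > 12: no swap
arr[1]=11 <= 12: swap with position 0, array becomes [11, 17, 20, 16, 12]
arr[2]=20 > 12: no swap
arr[3]=16 > 12: no swap

Place pivot at position 1: [11, 12, 20, 16, 17]
Pivot position: 1

After partitioning with pivot 12, the array becomes [11, 12, 20, 16, 17]. The pivot is placed at index 1. All elements to the left of the pivot are <= 12, and all elements to the right are > 12.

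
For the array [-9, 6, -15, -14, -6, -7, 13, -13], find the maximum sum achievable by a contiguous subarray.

Using Kadane's algorithm on [-9, 6, -15, -14, -6, -7, 13, -13]:

Scanning through the array:
Position 1 (value 6): max_ending_here = 6, max_so_far = 6
Position 2 (value -15): max_ending_here = -9, max_so_far = 6
Position 3 (value -14): max_ending_here = -14, max_so_far = 6
Position 4 (value -6): max_ending_here = -6, max_so_far = 6
Position 5 (value -7): max_ending_here = -7, max_so_far = 6
Position 6 (value 13): max_ending_here = 13, max_so_far = 13
Position 7 (value -13): max_ending_here = 0, max_so_far = 13

Maximum subarray: [13]
Maximum sum: 13

The maximum subarray is [13] with sum 13. This subarray runs from index 6 to index 6.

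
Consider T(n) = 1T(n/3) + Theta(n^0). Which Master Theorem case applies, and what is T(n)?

Master Theorem for T(n) = 1T(n/3) + O(n^0):

a = 1, b = 3, c = 0
log_b(a) = log_3(1) = 0.0000

Case 2: c = 0 = log_3(1) = 0.0000
T(n) = O(n^0 log n) = O(log n)

For T(n) = 1T(n/3) + O(n^0): log_3(1) = 0.0000. This is Case 2 of the Master Theorem (c = log_b(a), equal work at all levels), giving O(log n).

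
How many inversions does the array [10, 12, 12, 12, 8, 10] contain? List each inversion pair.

Finding inversions in [10, 12, 12, 12, 8, 10]:

(0, 4): arr[0]=10 > arr[4]=8
(1, 4): arr[1]=12 > arr[4]=8
(1, 5): arr[1]=12 > arr[5]=10
(2, 4): arr[2]=12 > arr[4]=8
(2, 5): arr[2]=12 > arr[5]=10
(3, 4): arr[3]=12 > arr[4]=8
(3, 5): arr[3]=12 > arr[5]=10

Total inversions: 7

The array has 7 inversion(s): (0,4), (1,4), (1,5), (2,4), (2,5), (3,4), (3,5). Each pair (i,j) satisfies i < j and arr[i] > arr[j].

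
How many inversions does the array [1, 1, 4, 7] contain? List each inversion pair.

Finding inversions in [1, 1, 4, 7]:


Total inversions: 0

The array has 0 inversions. It is already sorted.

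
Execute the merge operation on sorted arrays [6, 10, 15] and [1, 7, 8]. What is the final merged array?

Merging process:

Compare 6 vs 1: take 1 from right. Merged: [1]
Compare 6 vs 7: take 6 from left. Merged: [1, 6]
Compare 10 vs 7: take 7 from right. Merged: [1, 6, 7]
Compare 10 vs 8: take 8 from right. Merged: [1, 6, 7, 8]
Append remaining from left: [10, 15]. Merged: [1, 6, 7, 8, 10, 15]

Final merged array: [1, 6, 7, 8, 10, 15]
Total comparisons: 4

The merged array is [1, 6, 7, 8, 10, 15], requiring 4 comparisons. The merge step runs in O(n) time where n is the total number of elements.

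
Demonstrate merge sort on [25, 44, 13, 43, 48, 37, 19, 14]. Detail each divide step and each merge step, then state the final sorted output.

Merge sort trace:

Split: [25, 44, 13, 43, 48, 37, 19, 14] -> [25, 44, 13, 43] and [48, 37, 19, 14]
  Split: [25, 44, 13, 43] -> [25, 44] and [13, 43]
    Split: [25, 44] -> [25] and [44]
    Merge: [25] + [44] -> [25, 44]
    Split: [13, 43] -> [13] and [43]
    Merge: [13] + [43] -> [13, 43]
  Merge: [25, 44] + [13, 43] -> [13, 25, 43, 44]
  Split: [48, 37, 19, 14] -> [48, 37] and [19, 14]
    Split: [48, 37] -> [48] and [37]
    Merge: [48] + [37] -> [37, 48]
    Split: [19, 14] -> [19] and [14]
    Merge: [19] + [14] -> [14, 19]
  Merge: [37, 48] + [14, 19] -> [14, 19, 37, 48]
Merge: [13, 25, 43, 44] + [14, 19, 37, 48] -> [13, 14, 19, 25, 37, 43, 44, 48]

Final sorted array: [13, 14, 19, 25, 37, 43, 44, 48]

The merge sort proceeds by recursively splitting the array and merging sorted halves.
After all merges, the sorted array is [13, 14, 19, 25, 37, 43, 44, 48].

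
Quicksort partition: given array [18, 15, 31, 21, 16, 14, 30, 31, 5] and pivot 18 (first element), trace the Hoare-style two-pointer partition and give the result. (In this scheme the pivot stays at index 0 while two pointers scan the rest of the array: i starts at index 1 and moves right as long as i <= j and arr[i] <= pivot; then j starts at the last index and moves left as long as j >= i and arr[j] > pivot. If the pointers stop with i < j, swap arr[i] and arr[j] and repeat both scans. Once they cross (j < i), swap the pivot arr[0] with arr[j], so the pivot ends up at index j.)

Hoare-style two-pointer partition with pivot = 18:

Initial array: [18, 15, 31, 21, 16, 14, 30, 31, 5]

Pointers start at i = 1, j = 8.
i stops at index 2 (arr[2]=31 > 18), j stops at index 8 (arr[8]=5 <= 18): swap arr[2] and arr[8], array becomes [18, 15, 5, 21, 16, 14, 30, 31, 31]
i stops at index 3 (arr[3]=21 > 18), j stops at index 5 (arr[5]=14 <= 18): swap arr[3] and arr[5], array becomes [18, 15, 5, 14, 16, 21, 30, 31, 31]
i ends at 5, j ends at 4: the pointers have crossed (j < i), so scanning stops.

Swap pivot arr[0] with arr[4] to place pivot at position 4: [16, 15, 5, 14, 18, 21, 30, 31, 31]
Pivot position: 4

After partitioning with pivot 18, the array becomes [16, 15, 5, 14, 18, 21, 30, 31, 31]. The pivot is placed at index 4. All elements to the left of the pivot are <= 18, and all elements to the right are > 18.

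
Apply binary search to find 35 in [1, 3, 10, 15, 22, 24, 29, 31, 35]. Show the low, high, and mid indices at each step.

Binary search for 35 in [1, 3, 10, 15, 22, 24, 29, 31, 35]:

lo=0, hi=8, mid=4, arr[mid]=22 -> 22 < 35, search right half
lo=5, hi=8, mid=6, arr[mid]=29 -> 29 < 35, search right half
lo=7, hi=8, mid=7, arr[mid]=31 -> 31 < 35, search right half
lo=8, hi=8, mid=8, arr[mid]=35 -> Found target at index 8!

Binary search finds 35 at index 8 after 4 comparisons. The search repeatedly halves the search space by comparing with the middle element.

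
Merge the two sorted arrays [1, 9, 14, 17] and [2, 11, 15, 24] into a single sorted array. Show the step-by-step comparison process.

Merging process:

Compare 1 vs 2: take 1 from left. Merged: [1]
Compare 9 vs 2: take 2 from right. Merged: [1, 2]
Compare 9 vs 11: take 9 from left. Merged: [1, 2, 9]
Compare 14 vs 11: take 11 from right. Merged: [1, 2, 9, 11]
Compare 14 vs 15: take 14 from left. Merged: [1, 2, 9, 11, 14]
Compare 17 vs 15: take 15 from right. Merged: [1, 2, 9, 11, 14, 15]
Compare 17 vs 24: take 17 from left. Merged: [1, 2, 9, 11, 14, 15, 17]
Append remaining from right: [24]. Merged: [1, 2, 9, 11, 14, 15, 17, 24]

Final merged array: [1, 2, 9, 11, 14, 15, 17, 24]
Total comparisons: 7

The merged array is [1, 2, 9, 11, 14, 15, 17, 24], requiring 7 comparisons. The merge step runs in O(n) time where n is the total number of elements.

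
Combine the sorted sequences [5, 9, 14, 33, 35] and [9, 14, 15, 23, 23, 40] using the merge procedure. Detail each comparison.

Merging process:

Compare 5 vs 9: take 5 from left. Merged: [5]
Compare 9 vs 9: take 9 from left. Merged: [5, 9]
Compare 14 vs 9: take 9 from right. Merged: [5, 9, 9]
Compare 14 vs 14: take 14 from left. Merged: [5, 9, 9, 14]
Compare 33 vs 14: take 14 from right. Merged: [5, 9, 9, 14, 14]
Compare 33 vs 15: take 15 from right. Merged: [5, 9, 9, 14, 14, 15]
Compare 33 vs 23: take 23 from right. Merged: [5, 9, 9, 14, 14, 15, 23]
Compare 33 vs 23: take 23 from right. Merged: [5, 9, 9, 14, 14, 15, 23, 23]
Compare 33 vs 40: take 33 from left. Merged: [5, 9, 9, 14, 14, 15, 23, 23, 33]
Compare 35 vs 40: take 35 from left. Merged: [5, 9, 9, 14, 14, 15, 23, 23, 33, 35]
Append remaining from right: [40]. Merged: [5, 9, 9, 14, 14, 15, 23, 23, 33, 35, 40]

Final merged array: [5, 9, 9, 14, 14, 15, 23, 23, 33, 35, 40]
Total comparisons: 10

The merged array is [5, 9, 9, 14, 14, 15, 23, 23, 33, 35, 40], requiring 10 comparisons. The merge step runs in O(n) time where n is the total number of elements.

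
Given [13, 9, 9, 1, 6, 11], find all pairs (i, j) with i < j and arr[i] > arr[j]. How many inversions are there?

Finding inversions in [13, 9, 9, 1, 6, 11]:

(0, 1): arr[0]=13 > arr[1]=9
(0, 2): arr[0]=13 > arr[2]=9
(0, 3): arr[0]=13 > arr[3]=1
(0, 4): arr[0]=13 > arr[4]=6
(0, 5): arr[0]=13 > arr[5]=11
(1, 3): arr[1]=9 > arr[3]=1
(1, 4): arr[1]=9 > arr[4]=6
(2, 3): arr[2]=9 > arr[3]=1
(2, 4): arr[2]=9 > arr[4]=6

Total inversions: 9

The array has 9 inversion(s): (0,1), (0,2), (0,3), (0,4), (0,5), (1,3), (1,4), (2,3), (2,4). Each pair (i,j) satisfies i < j and arr[i] > arr[j].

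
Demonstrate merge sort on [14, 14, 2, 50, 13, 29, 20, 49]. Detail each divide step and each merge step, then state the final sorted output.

Merge sort trace:

Split: [14, 14, 2, 50, 13, 29, 20, 49] -> [14, 14, 2, 50] and [13, 29, 20, 49]
  Split: [14, 14, 2, 50] -> [14, 14] and [2, 50]
    Split: [14, 14] -> [14] and [14]
    Merge: [14] + [14] -> [14, 14]
    Split: [2, 50] -> [2] and [50]
    Merge: [2] + [50] -> [2, 50]
  Merge: [14, 14] + [2, 50] -> [2, 14, 14, 50]
  Split: [13, 29, 20, 49] -> [13, 29] and [20, 49]
    Split: [13, 29] -> [13] and [29]
    Merge: [13] + [29] -> [13, 29]
    Split: [20, 49] -> [20] and [49]
    Merge: [20] + [49] -> [20, 49]
  Merge: [13, 29] + [20, 49] -> [13, 20, 29, 49]
Merge: [2, 14, 14, 50] + [13, 20, 29, 49] -> [2, 13, 14, 14, 20, 29, 49, 50]

Final sorted array: [2, 13, 14, 14, 20, 29, 49, 50]

The merge sort proceeds by recursively splitting the array and merging sorted halves.
After all merges, the sorted array is [2, 13, 14, 14, 20, 29, 49, 50].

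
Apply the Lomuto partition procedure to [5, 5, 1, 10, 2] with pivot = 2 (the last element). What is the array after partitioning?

Lomuto partition with pivot = 2:

Initial array: [5, 5, 1, 10, 2]

arr[0]=5 > 2: no swap
arr[1]=5 > 2: no swap
arr[2]=1 <= 2: swap with position 0, array becomes [1, 5, 5, 10, 2]
arr[3]=10 > 2: no swap

Place pivot at position 1: [1, 2, 5, 10, 5]
Pivot position: 1

After partitioning with pivot 2, the array becomes [1, 2, 5, 10, 5]. The pivot is placed at index 1. All elements to the left of the pivot are <= 2, and all elements to the right are > 2.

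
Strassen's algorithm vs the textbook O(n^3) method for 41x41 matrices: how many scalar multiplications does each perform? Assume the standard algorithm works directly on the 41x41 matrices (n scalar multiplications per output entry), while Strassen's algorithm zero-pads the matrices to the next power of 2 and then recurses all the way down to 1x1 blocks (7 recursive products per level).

Matrix multiplication for 41x41 matrices:

Strassen's algorithm requires power-of-2 dimensions. Pad 41x41 to 64x64 (next power of 2).

Standard algorithm: 41^3 = 68921 multiplications
Strassen's algorithm: 7^(log2(64)) = 7^6 = 117649 multiplications
Difference: 68921 - 117649 = -48728 (Strassen uses MORE here due to padding overhead — for small or just-over-power-of-2 n, padding can outweigh the per-level savings)

Standard: 68921 multiplications (41^3). Strassen: 117649 multiplications (7^6, after padding to 64x64). Strassen reduces 8 recursive multiplications to 7 at each level.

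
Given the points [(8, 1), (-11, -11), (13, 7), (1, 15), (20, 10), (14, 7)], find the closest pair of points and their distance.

Computing all pairwise distances among 6 points:

d((8, 1), (-11, -11)) = 22.4722
d((8, 1), (13, 7)) = 7.8102
d((8, 1), (1, 15)) = 15.6525
d((8, 1), (20, 10)) = 15.0
d((8, 1), (14, 7)) = 8.4853
d((-11, -11), (13, 7)) = 30.0
d((-11, -11), (1, 15)) = 28.6356
d((-11, -11), (20, 10)) = 37.4433
d((-11, -11), (14, 7)) = 30.8058
d((13, 7), (1, 15)) = 14.4222
d((13, 7), (20, 10)) = 7.6158
d((13, 7), (14, 7)) = 1.0 <-- minimum
d((1, 15), (20, 10)) = 19.6469
d((1, 15), (14, 7)) = 15.2643
d((20, 10), (14, 7)) = 6.7082

Closest pair: (13, 7) and (14, 7) with distance 1.0

The closest pair is (13, 7) and (14, 7) with Euclidean distance 1.0. For 6 points, brute-force pairwise comparison is shown above. For large n, the divide-and-conquer algorithm (sort by x, recurse on halves, check the dividing strip) achieves O(n log n).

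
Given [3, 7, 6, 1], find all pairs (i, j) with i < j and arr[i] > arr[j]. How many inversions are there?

Finding inversions in [3, 7, 6, 1]:

(0, 3): arr[0]=3 > arr[3]=1
(1, 2): arr[1]=7 > arr[2]=6
(1, 3): arr[1]=7 > arr[3]=1
(2, 3): arr[2]=6 > arr[3]=1

Total inversions: 4

The array has 4 inversion(s): (0,3), (1,2), (1,3), (2,3). Each pair (i,j) satisfies i < j and arr[i] > arr[j].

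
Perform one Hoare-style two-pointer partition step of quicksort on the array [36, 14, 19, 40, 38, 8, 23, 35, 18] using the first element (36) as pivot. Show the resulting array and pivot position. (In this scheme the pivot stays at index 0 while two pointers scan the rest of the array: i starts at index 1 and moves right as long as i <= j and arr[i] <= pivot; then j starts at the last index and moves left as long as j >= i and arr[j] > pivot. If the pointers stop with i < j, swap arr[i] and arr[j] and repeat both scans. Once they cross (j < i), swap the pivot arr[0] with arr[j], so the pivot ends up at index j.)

Hoare-style two-pointer partition with pivot = 36:

Initial array: [36, 14, 19, 40, 38, 8, 23, 35, 18]

Pointers start at i = 1, j = 8.
i stops at index 3 (arr[3]=40 > 36), j stops at index 8 (arr[8]=18 <= 36): swap arr[3] and arr[8], array becomes [36, 14, 19, 18, 38, 8, 23, 35, 40]
i stops at index 4 (arr[4]=38 > 36), j stops at index 7 (arr[7]=35 <= 36): swap arr[4] and arr[7], array becomes [36, 14, 19, 18, 35, 8, 23, 38, 40]
i ends at 7, j ends at 6: the pointers have crossed (j < i), so scanning stops.

Swap pivot arr[0] with arr[6] to place pivot at position 6: [23, 14, 19, 18, 35, 8, 36, 38, 40]
Pivot position: 6

After partitioning with pivot 36, the array becomes [23, 14, 19, 18, 35, 8, 36, 38, 40]. The pivot is placed at index 6. All elements to the left of the pivot are <= 36, and all elements to the right are > 36.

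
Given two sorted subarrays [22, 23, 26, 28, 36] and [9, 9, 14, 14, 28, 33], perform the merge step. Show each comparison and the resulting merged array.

Merging process:

Compare 22 vs 9: take 9 from right. Merged: [9]
Compare 22 vs 9: take 9 from right. Merged: [9, 9]
Compare 22 vs 14: take 14 from right. Merged: [9, 9, 14]
Compare 22 vs 14: take 14 from right. Merged: [9, 9, 14, 14]
Compare 22 vs 28: take 22 from left. Merged: [9, 9, 14, 14, 22]
Compare 23 vs 28: take 23 from left. Merged: [9, 9, 14, 14, 22, 23]
Compare 26 vs 28: take 26 from left. Merged: [9, 9, 14, 14, 22, 23, 26]
Compare 28 vs 28: take 28 from left. Merged: [9, 9, 14, 14, 22, 23, 26, 28]
Compare 36 vs 28: take 28 from right. Merged: [9, 9, 14, 14, 22, 23, 26, 28, 28]
Compare 36 vs 33: take 33 from right. Merged: [9, 9, 14, 14, 22, 23, 26, 28, 28, 33]
Append remaining from left: [36]. Merged: [9, 9, 14, 14, 22, 23, 26, 28, 28, 33, 36]

Final merged array: [9, 9, 14, 14, 22, 23, 26, 28, 28, 33, 36]
Total comparisons: 10

The merged array is [9, 9, 14, 14, 22, 23, 26, 28, 28, 33, 36], requiring 10 comparisons. The merge step runs in O(n) time where n is the total number of elements.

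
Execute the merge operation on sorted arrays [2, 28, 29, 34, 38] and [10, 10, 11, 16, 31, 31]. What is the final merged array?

Merging process:

Compare 2 vs 10: take 2 from left. Merged: [2]
Compare 28 vs 10: take 10 from right. Merged: [2, 10]
Compare 28 vs 10: take 10 from right. Merged: [2, 10, 10]
Compare 28 vs 11: take 11 from right. Merged: [2, 10, 10, 11]
Compare 28 vs 16: take 16 from right. Merged: [2, 10, 10, 11, 16]
Compare 28 vs 31: take 28 from left. Merged: [2, 10, 10, 11, 16, 28]
Compare 29 vs 31: take 29 from left. Merged: [2, 10, 10, 11, 16, 28, 29]
Compare 34 vs 31: take 31 from right. Merged: [2, 10, 10, 11, 16, 28, 29, 31]
Compare 34 vs 31: take 31 from right. Merged: [2, 10, 10, 11, 16, 28, 29, 31, 31]
Append remaining from left: [34, 38]. Merged: [2, 10, 10, 11, 16, 28, 29, 31, 31, 34, 38]

Final merged array: [2, 10, 10, 11, 16, 28, 29, 31, 31, 34, 38]
Total comparisons: 9

The merged array is [2, 10, 10, 11, 16, 28, 29, 31, 31, 34, 38], requiring 9 comparisons. The merge step runs in O(n) time where n is the total number of elements.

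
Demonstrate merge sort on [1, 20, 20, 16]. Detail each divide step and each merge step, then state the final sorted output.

Merge sort trace:

Split: [1, 20, 20, 16] -> [1, 20] and [20, 16]
  Split: [1, 20] -> [1] and [20]
  Merge: [1] + [20] -> [1, 20]
  Split: [20, 16] -> [20] and [16]
  Merge: [20] + [16] -> [16, 20]
Merge: [1, 20] + [16, 20] -> [1, 16, 20, 20]

Final sorted array: [1, 16, 20, 20]

The merge sort proceeds by recursively splitting the array and merging sorted halves.
After all merges, the sorted array is [1, 16, 20, 20].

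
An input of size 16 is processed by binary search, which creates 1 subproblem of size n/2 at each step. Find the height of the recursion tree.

For divide and conquer with division factor 2:

Problem sizes at each level:
Level 0: 16
Level 1: 8
Level 2: 4
Level 3: 2
Level 4: 1

The root is level 0 and the size-1 base case is level 4 (the tree spans levels 0 through 4, i.e. 5 levels counting the root), so the depth is the number of divisions: log_2(16) = 4

The recursion tree depth is log_2(16) = 4. At each level, the problem size is divided by 2, so it takes 4 divisions to reduce to a base case of size 1. The algorithm makes 1 recursive call at each level.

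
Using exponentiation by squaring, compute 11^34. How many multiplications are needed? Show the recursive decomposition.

Computing 11^34 by squaring (build up from 11^1; each line after the first costs one multiplication):

11^1 = 11
11^2 = (11^1)^2 = 11^2 = 121
11^4 = (11^2)^2 = 121^2 = 14641
11^8 = (11^4)^2 = 14641^2 = 214358881
11^16 = (11^8)^2 = 214358881^2 = 45949729863572161
11^17 = 11 * 11^16 = 11 * 45949729863572161 = 505447028499293771
11^34 = (11^17)^2 = 505447028499293771^2 = 255476698618765889551019445759400441

Result: 255476698618765889551019445759400441
Multiplications needed: 6 (6 lines after 11^1)

11^34 = 255476698618765889551019445759400441. Using exponentiation by squaring, this requires 6 multiplications. The key idea: if the exponent is even, square the half-power; if odd, multiply by the base once.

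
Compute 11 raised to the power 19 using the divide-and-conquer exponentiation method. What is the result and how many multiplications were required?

Computing 11^19 by squaring (build up from 11^1; each line after the first costs one multiplication):

11^1 = 11
11^2 = (11^1)^2 = 11^2 = 121
11^4 = (11^2)^2 = 121^2 = 14641
11^8 = (11^4)^2 = 14641^2 = 214358881
11^9 = 11 * 11^8 = 11 * 214358881 = 2357947691
11^18 = (11^9)^2 = 2357947691^2 = 5559917313492231481
11^19 = 11 * 11^18 = 11 * 5559917313492231481 = 61159090448414546291

Result: 61159090448414546291
Multiplications needed: 6 (6 lines after 11^1)

11^19 = 61159090448414546291. Using exponentiation by squaring, this requires 6 multiplications. The key idea: if the exponent is even, square the half-power; if odd, multiply by the base once.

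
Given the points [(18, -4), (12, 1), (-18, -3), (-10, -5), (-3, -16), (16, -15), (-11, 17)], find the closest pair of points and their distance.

Computing all pairwise distances among 7 points:

d((18, -4), (12, 1)) = 7.8102 <-- minimum
d((18, -4), (-18, -3)) = 36.0139
d((18, -4), (-10, -5)) = 28.0179
d((18, -4), (-3, -16)) = 24.1868
d((18, -4), (16, -15)) = 11.1803
d((18, -4), (-11, 17)) = 35.805
d((12, 1), (-18, -3)) = 30.2655
d((12, 1), (-10, -5)) = 22.8035
d((12, 1), (-3, -16)) = 22.6716
d((12, 1), (16, -15)) = 16.4924
d((12, 1), (-11, 17)) = 28.0179
d((-18, -3), (-10, -5)) = 8.2462
d((-18, -3), (-3, -16)) = 19.8494
d((-18, -3), (16, -15)) = 36.0555
d((-18, -3), (-11, 17)) = 21.1896
d((-10, -5), (-3, -16)) = 13.0384
d((-10, -5), (16, -15)) = 27.8568
d((-10, -5), (-11, 17)) = 22.0227
d((-3, -16), (16, -15)) = 19.0263
d((-3, -16), (-11, 17)) = 33.9559
d((16, -15), (-11, 17)) = 41.8688

Closest pair: (18, -4) and (12, 1) with distance 7.8102

The closest pair is (18, -4) and (12, 1) with Euclidean distance 7.8102. For 7 points, brute-force pairwise comparison is shown above. For large n, the divide-and-conquer algorithm (sort by x, recurse on halves, check the dividing strip) achieves O(n log n).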